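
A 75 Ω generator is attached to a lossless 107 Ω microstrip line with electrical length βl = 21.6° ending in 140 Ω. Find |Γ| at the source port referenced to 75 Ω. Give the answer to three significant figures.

|Γ| ≈ 0.283

tan(βl) = 0.396
Z_in = Z_0·(Z_L + jZ_0·tanβl)/(Z_0 + jZ_L·tanβl) = 128 − j23.8 Ω
Γ_s = (Z_in − Z_s)/(Z_in + Z_s) = (52.7 − j23.8)/(203 − j23.8), |Γ_s| = 0.283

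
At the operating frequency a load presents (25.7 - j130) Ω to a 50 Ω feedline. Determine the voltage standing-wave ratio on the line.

VSWR ≈ 15.5

Γ = (Z_L − Z_0)/(Z_L + Z_0) = (-24.3 − j130)/(75.7 − j130)
|Γ| = 132/150 = 0.879
VSWR = (1 + |Γ|)/(1 − |Γ|) = 1.88/0.121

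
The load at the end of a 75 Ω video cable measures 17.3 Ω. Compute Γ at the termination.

Γ = -0.625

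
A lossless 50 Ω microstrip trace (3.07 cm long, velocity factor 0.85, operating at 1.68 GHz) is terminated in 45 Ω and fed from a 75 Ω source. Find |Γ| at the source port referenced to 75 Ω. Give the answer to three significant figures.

|Γ| ≈ 0.161

λ = v/f = 0.85·c / 1.68 GHz = 0.152 m
βl = 2π·l/λ = 2π × 0.202 = 72.8°
tan(βl) = 3.23
Z_in = Z_0·(Z_L + jZ_0·tanβl)/(Z_0 + jZ_L·tanβl) = 54.4 + j3.24 Ω
Γ_s = (Z_in − Z_s)/(Z_in + Z_s) = (-20.6 + j3.24)/(129 + j3.24), |Γ_s| = 0.161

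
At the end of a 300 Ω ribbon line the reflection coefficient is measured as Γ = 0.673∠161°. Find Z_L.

Z_L = Z_0·(1 + Γ)/(1 − Γ) = 300·(0.364 + j0.219)/(1.64 − j0.219)

Z_L ≈ 60.2 + j48.2 Ω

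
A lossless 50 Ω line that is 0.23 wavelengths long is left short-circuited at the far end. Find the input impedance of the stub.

Z_in ≈ +j396 Ω

βl = 2π × 0.23 = 82.8°
tan(βl) = 7.92
For a short-circuited stub, Z_in = jZ_0·tan(βl)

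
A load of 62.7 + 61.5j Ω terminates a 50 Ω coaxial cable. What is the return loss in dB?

RL ≈ 6.21 dB

Γ = (12.7 + j61.5)/(112.7 + j61.5), |Γ| = 0.489
RL = −20·log₁₀|Γ| = −20·log₁₀(0.489)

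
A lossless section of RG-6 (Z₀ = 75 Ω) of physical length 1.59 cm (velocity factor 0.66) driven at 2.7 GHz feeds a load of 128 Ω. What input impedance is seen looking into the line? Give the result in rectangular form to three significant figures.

λ = v/f = 0.66·c / 2.7 GHz = 0.0733 m
βl = 2π·l/λ = 2π × 0.217 = 78.1°
tan(βl) = tan(78.1°) = 4.73
Z_in = Z_0·(Z_L + jZ_0·tanβl)/(Z_0 + jZ_L·tanβl)
     = 75·(128 + j355)/(75 + j605)

Z_in ≈ 45.2 − j10.3 Ω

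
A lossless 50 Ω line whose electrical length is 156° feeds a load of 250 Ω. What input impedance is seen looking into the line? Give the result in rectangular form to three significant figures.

tan(βl) = tan(156°) = -0.445
Z_in = Z_0·(Z_L + jZ_0·tanβl)/(Z_0 + jZ_L·tanβl)
     = 50·(250 − j22.3)/(50 − j111)

Z_in ≈ 50.3 + j89.7 Ω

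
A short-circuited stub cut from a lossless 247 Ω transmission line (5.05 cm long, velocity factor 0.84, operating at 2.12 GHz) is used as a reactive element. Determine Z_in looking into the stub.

Z_in ≈ −j126 Ω

λ = v/f = 0.84·c / 2.12 GHz = 0.119 m
βl = 2π·l/λ = 2π × 0.425 = 153°
tan(βl) = -0.511
For a short-circuited stub, Z_in = jZ_0·tan(βl)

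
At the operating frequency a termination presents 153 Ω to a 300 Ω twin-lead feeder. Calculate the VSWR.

VSWR ≈ 1.96

Γ = (153 − 300)/(153 + 300) = -0.325
VSWR = (1 + 0.325)/(1 − 0.325)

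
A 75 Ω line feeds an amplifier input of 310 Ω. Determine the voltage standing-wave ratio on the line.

VSWR ≈ 4.13

Γ = (310 − 75)/(310 + 75) = 0.61
VSWR = (1 + 0.61)/(1 − 0.61)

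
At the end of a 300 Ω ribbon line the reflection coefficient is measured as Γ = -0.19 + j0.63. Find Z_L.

Z_L ≈ 93.8 + j208 Ω

Z_L = Z_0·(1 + Γ)/(1 − Γ) = 300·(0.81 + j0.63)/(1.19 − j0.63)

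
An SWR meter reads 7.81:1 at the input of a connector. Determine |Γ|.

|Γ| = (S − 1)/(S + 1) = (7.81 − 1)/(7.81 + 1) = 6.81/8.81

|Γ| ≈ 0.773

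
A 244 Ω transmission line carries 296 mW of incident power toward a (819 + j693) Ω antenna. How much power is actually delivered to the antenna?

|Γ| = |(575 + j693)/(1063 + j693)| = 0.71
|Γ|² = 0.504
P_refl = |Γ|²·P_inc = 149 mW, P_del = (1 − |Γ|²)·P_inc = 147 mW

P_delivered ≈ 147 mW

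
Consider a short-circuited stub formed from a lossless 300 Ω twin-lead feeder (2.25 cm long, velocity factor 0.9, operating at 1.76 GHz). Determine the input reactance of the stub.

λ = v/f = 0.9·c / 1.76 GHz = 0.153 m
βl = 2π·l/λ = 2π × 0.147 = 52.8°
tan(βl) = 1.32
For a short-circuited stub, Z_in = jZ_0·tan(βl)

X_in ≈ 395 Ω (inductive)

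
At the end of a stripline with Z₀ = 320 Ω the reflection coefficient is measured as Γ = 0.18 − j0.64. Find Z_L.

Z_L ≈ 165 − j379 Ω

Z_L = Z_0·(1 + Γ)/(1 − Γ) = 320·(1.18 − j0.64)/(0.82 + j0.64)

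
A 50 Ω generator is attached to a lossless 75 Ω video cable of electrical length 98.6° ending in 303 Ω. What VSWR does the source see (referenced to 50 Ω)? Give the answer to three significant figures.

VSWR ≈ 2.77

tan(βl) = -6.61
Z_in = Z_0·(Z_L + jZ_0·tanβl)/(Z_0 + jZ_L·tanβl) = 19 + j10.6 Ω
Γ_s = (Z_in − Z_s)/(Z_in + Z_s) = (-31 + j10.6)/(69 + j10.6), |Γ_s| = 0.47
VSWR = (1 + |Γ_s|)/(1 − |Γ_s|)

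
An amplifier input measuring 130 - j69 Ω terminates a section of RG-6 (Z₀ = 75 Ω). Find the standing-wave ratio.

VSWR ≈ 2.38

Γ = (Z_L − Z_0)/(Z_L + Z_0) = (55 − j69)/(205 − j69)
|Γ| = 88.2/216 = 0.408
VSWR = (1 + |Γ|)/(1 − |Γ|) = 1.41/0.592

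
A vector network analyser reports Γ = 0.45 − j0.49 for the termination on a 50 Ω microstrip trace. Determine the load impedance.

Z_L = Z_0·(1 + Γ)/(1 − Γ) = 50·(1.45 − j0.49)/(0.55 + j0.49)

Z_L ≈ 51.4 − j90.3 Ω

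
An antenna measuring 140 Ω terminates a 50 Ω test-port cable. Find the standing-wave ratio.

For a purely resistive load, VSWR = R_L/Z_0 or Z_0/R_L (whichever > 1) = 140/50

VSWR ≈ 2.8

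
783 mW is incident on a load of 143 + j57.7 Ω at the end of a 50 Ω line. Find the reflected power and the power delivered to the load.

P_reflected ≈ 231 mW; P_delivered ≈ 552 mW

|Γ| = |(93 + j57.7)/(193 + j57.7)| = 0.543
|Γ|² = 0.295
P_refl = |Γ|²·P_inc = 231 mW, P_del = (1 − |Γ|²)·P_inc = 552 mW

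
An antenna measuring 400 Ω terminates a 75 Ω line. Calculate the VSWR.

VSWR ≈ 5.33

Γ = (400 − 75)/(400 + 75) = 0.684
VSWR = (1 + 0.684)/(1 − 0.684)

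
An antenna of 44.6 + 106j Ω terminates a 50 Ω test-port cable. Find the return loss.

Γ = (-5.4 + j106)/(94.6 + j106), |Γ| = 0.747
RL = −20·log₁₀|Γ| = −20·log₁₀(0.747)

RL ≈ 2.53 dB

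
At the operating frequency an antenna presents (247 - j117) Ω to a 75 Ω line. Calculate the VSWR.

VSWR ≈ 4.09

Γ = (Z_L − Z_0)/(Z_L + Z_0) = (172 − j117)/(322 − j117)
|Γ| = 208/343 = 0.607
VSWR = (1 + |Γ|)/(1 − |Γ|) = 1.61/0.393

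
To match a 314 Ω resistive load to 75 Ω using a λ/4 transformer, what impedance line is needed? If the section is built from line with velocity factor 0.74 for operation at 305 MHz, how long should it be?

Z_qwt = √(Z_0·R_L) = √(75 × 314) = √23550
λ = 0.74·c/f = 0.728 m, so l = λ/4 = 0.182 m

Z_qwt ≈ 153 Ω; length ≈ 18.2 cm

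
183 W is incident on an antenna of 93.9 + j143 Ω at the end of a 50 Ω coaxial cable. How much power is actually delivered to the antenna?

|Γ| = |(43.9 + j143)/(143.9 + j143)| = 0.737
|Γ|² = 0.544
P_refl = |Γ|²·P_inc = 99.5 W, P_del = (1 − |Γ|²)·P_inc = 83.5 W

P_delivered ≈ 83.5 W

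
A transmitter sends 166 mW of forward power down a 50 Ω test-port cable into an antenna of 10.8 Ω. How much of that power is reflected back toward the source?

Γ = (10.8 − 50)/(10.8 + 50) = -0.645
|Γ|² = 0.416
P_refl = |Γ|²·P_inc = 69 mW, P_del = (1 − |Γ|²)·P_inc = 97 mW

P_reflected ≈ 69 mW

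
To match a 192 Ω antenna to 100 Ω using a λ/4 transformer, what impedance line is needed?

Z_qwt ≈ 139 Ω

Z_qwt = √(Z_0·R_L) = √(100 × 192) = √19200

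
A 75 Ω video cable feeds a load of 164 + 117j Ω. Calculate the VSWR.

Γ = (Z_L − Z_0)/(Z_L + Z_0) = (89 + j117)/(239 + j117)
|Γ| = 147/266 = 0.552
VSWR = (1 + |Γ|)/(1 − |Γ|) = 1.55/0.448

VSWR ≈ 3.47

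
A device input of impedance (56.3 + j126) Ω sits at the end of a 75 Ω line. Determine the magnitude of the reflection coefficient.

|Γ| ≈ 0.7

Γ = (Z_L − Z_0)/(Z_L + Z_0) = (-18.7 + j126)/(131.3 + j126)
|Γ| = 127/182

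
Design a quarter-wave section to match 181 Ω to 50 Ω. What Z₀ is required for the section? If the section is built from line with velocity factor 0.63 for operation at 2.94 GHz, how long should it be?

Z_qwt ≈ 95.1 Ω; length ≈ 1.61 cm

Z_qwt = √(Z_0·R_L) = √(50 × 181) = √9050
λ = 0.63·c/f = 0.0643 m, so l = λ/4 = 0.0161 m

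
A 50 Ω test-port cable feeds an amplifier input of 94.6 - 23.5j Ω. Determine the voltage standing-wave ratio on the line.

VSWR ≈ 2.05

Γ = (Z_L − Z_0)/(Z_L + Z_0) = (44.6 − j23.5)/(144.6 − j23.5)
|Γ| = 50.4/146 = 0.344
VSWR = (1 + |Γ|)/(1 − |Γ|) = 1.34/0.656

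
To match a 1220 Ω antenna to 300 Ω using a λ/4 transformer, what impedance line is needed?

Z_qwt ≈ 605 Ω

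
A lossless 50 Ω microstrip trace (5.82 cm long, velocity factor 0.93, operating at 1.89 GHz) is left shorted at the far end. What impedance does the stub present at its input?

λ = v/f = 0.93·c / 1.89 GHz = 0.148 m
βl = 2π·l/λ = 2π × 0.394 = 142°
tan(βl) = -0.783
For a shorted stub, Z_in = jZ_0·tan(βl)

Z_in ≈ −j39.2 Ω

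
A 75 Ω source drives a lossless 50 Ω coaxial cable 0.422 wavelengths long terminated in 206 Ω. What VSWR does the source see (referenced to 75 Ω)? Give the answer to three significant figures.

βl = 2π × 0.422 = 152°
tan(βl) = -0.534
Z_in = Z_0·(Z_L + jZ_0·tanβl)/(Z_0 + jZ_L·tanβl) = 45.4 + j73.1 Ω
Γ_s = (Z_in − Z_s)/(Z_in + Z_s) = (-29.6 + j73.1)/(120 + j73.1), |Γ_s| = 0.56
VSWR = (1 + |Γ_s|)/(1 − |Γ_s|)

VSWR ≈ 3.54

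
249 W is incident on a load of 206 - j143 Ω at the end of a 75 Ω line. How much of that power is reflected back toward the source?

|Γ| = |(131 − j143)/(281 − j143)| = 0.615
|Γ|² = 0.378
P_refl = |Γ|²·P_inc = 94.2 W, P_del = (1 − |Γ|²)·P_inc = 155 W

P_reflected ≈ 94.2 W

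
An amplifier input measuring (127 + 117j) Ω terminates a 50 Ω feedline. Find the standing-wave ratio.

VSWR ≈ 4.88

Γ = (Z_L − Z_0)/(Z_L + Z_0) = (77 + j117)/(177 + j117)
|Γ| = 140/212 = 0.66
VSWR = (1 + |Γ|)/(1 − |Γ|) = 1.66/0.34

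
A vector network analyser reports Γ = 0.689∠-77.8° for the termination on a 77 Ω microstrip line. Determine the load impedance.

Z_L = Z_0·(1 + Γ)/(1 − Γ) = 77·(1.15 − j0.673)/(0.854 + j0.673)

Z_L ≈ 34.2 − j87.6 Ω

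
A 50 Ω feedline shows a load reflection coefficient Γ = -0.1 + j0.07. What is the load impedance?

Z_L ≈ 40.5 + j5.76 Ω

Z_L = Z_0·(1 + Γ)/(1 − Γ) = 50·(0.9 + j0.07)/(1.1 − j0.07)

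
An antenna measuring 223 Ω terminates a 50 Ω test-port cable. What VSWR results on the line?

VSWR ≈ 4.46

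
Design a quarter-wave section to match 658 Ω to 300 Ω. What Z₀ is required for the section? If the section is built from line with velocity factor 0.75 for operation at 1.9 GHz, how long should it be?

Z_qwt ≈ 444 Ω; length ≈ 2.96 cm

Z_qwt = √(Z_0·R_L) = √(300 × 658) = √197400
λ = 0.75·c/f = 0.118 m, so l = λ/4 = 0.0296 m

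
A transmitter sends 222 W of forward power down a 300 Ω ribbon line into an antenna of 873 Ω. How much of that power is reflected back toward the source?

P_reflected ≈ 53 W

Γ = (873 − 300)/(873 + 300) = 0.488
|Γ|² = 0.239
P_refl = |Γ|²·P_inc = 53 W, P_del = (1 − |Γ|²)·P_inc = 169 W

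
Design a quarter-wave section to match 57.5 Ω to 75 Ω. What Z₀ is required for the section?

Z_qwt ≈ 65.7 Ω

Z_qwt = √(Z_0·R_L) = √(75 × 57.5) = √4312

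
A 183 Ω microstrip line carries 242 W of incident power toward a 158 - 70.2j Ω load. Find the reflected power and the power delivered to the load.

|Γ| = |(-25 − j70.2)/(341 − j70.2)| = 0.214
|Γ|² = 0.0458
P_refl = |Γ|²·P_inc = 11.1 W, P_del = (1 − |Γ|²)·P_inc = 231 W

P_reflected ≈ 11.1 W; P_delivered ≈ 231 W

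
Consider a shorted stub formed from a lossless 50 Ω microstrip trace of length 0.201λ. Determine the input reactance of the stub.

βl = 2π × 0.201 = 72.4°
tan(βl) = 3.14
For a shorted stub, Z_in = jZ_0·tan(βl)

X_in ≈ 157 Ω (inductive)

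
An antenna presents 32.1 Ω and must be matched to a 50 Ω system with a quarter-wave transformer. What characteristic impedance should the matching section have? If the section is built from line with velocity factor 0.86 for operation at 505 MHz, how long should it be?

Z_qwt ≈ 40.1 Ω; length ≈ 12.8 cm

Z_qwt = √(Z_0·R_L) = √(50 × 32.1) = √1605
λ = 0.86·c/f = 0.511 m, so l = λ/4 = 0.128 m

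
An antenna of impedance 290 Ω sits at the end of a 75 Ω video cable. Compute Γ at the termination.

Γ = (Z_L − Z_0)/(Z_L + Z_0) = (290 − 75)/(290 + 75) = 215/365

Γ = 0.589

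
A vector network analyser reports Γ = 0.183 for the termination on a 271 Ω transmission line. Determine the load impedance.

Z_L = Z_0·(1 + Γ)/(1 − Γ) = 271·(1.18)/(0.817)

Z_L ≈ 392 Ω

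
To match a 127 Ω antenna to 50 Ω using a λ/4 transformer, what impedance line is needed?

Z_qwt = √(Z_0·R_L) = √(50 × 127) = √6350

Z_qwt ≈ 79.7 Ω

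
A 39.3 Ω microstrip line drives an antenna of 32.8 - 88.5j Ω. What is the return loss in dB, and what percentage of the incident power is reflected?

RL ≈ 2.19 dB; 60.4% of incident power reflected

Γ = (-6.5 − j88.5)/(72.1 − j88.5), |Γ| = 0.777
RL = −20·log₁₀(0.777) = 2.19 dB
P_refl/P_inc = |Γ|² = 0.604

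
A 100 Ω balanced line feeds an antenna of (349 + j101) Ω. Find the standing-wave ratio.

VSWR ≈ 3.81

Γ = (Z_L − Z_0)/(Z_L + Z_0) = (249 + j101)/(449 + j101)
|Γ| = 269/460 = 0.584
VSWR = (1 + |Γ|)/(1 − |Γ|) = 1.58/0.416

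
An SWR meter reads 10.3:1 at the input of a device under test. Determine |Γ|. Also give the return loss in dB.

|Γ| = (S − 1)/(S + 1) = (10.3 − 1)/(10.3 + 1) = 9.3/11.3
RL = −20·log₁₀|Γ| = −20·log₁₀(0.823)

|Γ| ≈ 0.823; return loss ≈ 1.69 dB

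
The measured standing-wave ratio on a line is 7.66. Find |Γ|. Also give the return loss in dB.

|Γ| ≈ 0.769; return loss ≈ 2.28 dB

|Γ| = (S − 1)/(S + 1) = (7.66 − 1)/(7.66 + 1) = 6.66/8.66
RL = −20·log₁₀|Γ| = −20·log₁₀(0.769)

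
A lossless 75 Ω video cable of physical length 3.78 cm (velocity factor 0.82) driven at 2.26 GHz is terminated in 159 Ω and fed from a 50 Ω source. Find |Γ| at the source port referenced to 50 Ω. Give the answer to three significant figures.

λ = v/f = 0.82·c / 2.26 GHz = 0.109 m
βl = 2π·l/λ = 2π × 0.347 = 125°
tan(βl) = -1.43
Z_in = Z_0·(Z_L + jZ_0·tanβl)/(Z_0 + jZ_L·tanβl) = 47.6 + j36.8 Ω
Γ_s = (Z_in − Z_s)/(Z_in + Z_s) = (-2.45 + j36.8)/(97.6 + j36.8), |Γ_s| = 0.354

|Γ| ≈ 0.354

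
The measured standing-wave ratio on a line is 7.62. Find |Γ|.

|Γ| ≈ 0.768

|Γ| = (S − 1)/(S + 1) = (7.62 − 1)/(7.62 + 1) = 6.62/8.62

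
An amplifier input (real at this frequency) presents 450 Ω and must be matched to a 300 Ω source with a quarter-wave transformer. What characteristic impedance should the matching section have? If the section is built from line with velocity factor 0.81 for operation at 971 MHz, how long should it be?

Z_qwt ≈ 367 Ω; length ≈ 6.26 cm

Z_qwt = √(Z_0·R_L) = √(300 × 450) = √135000
λ = 0.81·c/f = 0.25 m, so l = λ/4 = 0.0626 m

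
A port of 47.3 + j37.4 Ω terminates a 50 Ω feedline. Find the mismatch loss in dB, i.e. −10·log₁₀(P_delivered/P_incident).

Γ = (-2.7 + j37.4)/(97.3 + j37.4), |Γ| = 0.36
|Γ|² = 0.129, so P_del/P_inc = 1 − |Γ|² = 0.871
ML = −10·log₁₀(1 − |Γ|²)

mismatch loss ≈ 0.602 dB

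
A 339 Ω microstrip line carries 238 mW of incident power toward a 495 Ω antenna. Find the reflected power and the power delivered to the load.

P_reflected ≈ 8.33 mW; P_delivered ≈ 230 mW

Γ = (495 − 339)/(495 + 339) = 0.187
|Γ|² = 0.035
P_refl = |Γ|²·P_inc = 8.33 mW, P_del = (1 − |Γ|²)·P_inc = 230 mW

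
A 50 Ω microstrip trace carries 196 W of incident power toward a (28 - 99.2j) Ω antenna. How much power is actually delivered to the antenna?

|Γ| = |(-22 − j99.2)/(78 − j99.2)| = 0.805
|Γ|² = 0.648
P_refl = |Γ|²·P_inc = 127 W, P_del = (1 − |Γ|²)·P_inc = 68.9 W

P_delivered ≈ 68.9 W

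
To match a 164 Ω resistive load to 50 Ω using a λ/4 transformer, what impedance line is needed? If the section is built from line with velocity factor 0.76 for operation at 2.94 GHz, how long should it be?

Z_qwt ≈ 90.6 Ω; length ≈ 1.94 cm

Z_qwt = √(Z_0·R_L) = √(50 × 164) = √8200
λ = 0.76·c/f = 0.0776 m, so l = λ/4 = 0.0194 m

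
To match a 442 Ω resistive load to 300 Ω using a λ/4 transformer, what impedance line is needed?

Z_qwt ≈ 364 Ω

Z_qwt = √(Z_0·R_L) = √(300 × 442) = √132600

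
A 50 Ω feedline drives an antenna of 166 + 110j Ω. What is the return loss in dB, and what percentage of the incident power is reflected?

RL ≈ 3.62 dB; 43.5% of incident power reflected

Γ = (116 + j110)/(216 + j110), |Γ| = 0.66
RL = −20·log₁₀(0.66) = 3.62 dB
P_refl/P_inc = |Γ|² = 0.435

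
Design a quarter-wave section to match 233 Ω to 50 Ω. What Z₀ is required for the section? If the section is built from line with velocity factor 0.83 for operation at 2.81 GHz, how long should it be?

Z_qwt = √(Z_0·R_L) = √(50 × 233) = √11650
λ = 0.83·c/f = 0.0886 m, so l = λ/4 = 0.0222 m

Z_qwt ≈ 108 Ω; length ≈ 2.22 cm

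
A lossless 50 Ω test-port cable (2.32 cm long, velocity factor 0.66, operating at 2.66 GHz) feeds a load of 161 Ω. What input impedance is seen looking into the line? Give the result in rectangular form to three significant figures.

Z_in ≈ 17.8 + j18.1 Ω

λ = v/f = 0.66·c / 2.66 GHz = 0.0744 m
βl = 2π·l/λ = 2π × 0.312 = 112°
tan(βl) = tan(112°) = -2.45
Z_in = Z_0·(Z_L + jZ_0·tanβl)/(Z_0 + jZ_L·tanβl)
     = 50·(161 − j122)/(50 − j394)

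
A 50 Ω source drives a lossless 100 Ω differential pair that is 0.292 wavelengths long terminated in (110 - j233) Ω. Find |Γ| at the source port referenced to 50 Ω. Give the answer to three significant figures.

βl = 2π × 0.292 = 105°
tan(βl) = -3.7
Z_in = Z_0·(Z_L + jZ_0·tanβl)/(Z_0 + jZ_L·tanβl) = 21.6 + j67.6 Ω
Γ_s = (Z_in − Z_s)/(Z_in + Z_s) = (-28.4 + j67.6)/(71.6 + j67.6), |Γ_s| = 0.744

|Γ| ≈ 0.744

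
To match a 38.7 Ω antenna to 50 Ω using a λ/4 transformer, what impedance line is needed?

Z_qwt = √(Z_0·R_L) = √(50 × 38.7) = √1935

Z_qwt ≈ 44 Ω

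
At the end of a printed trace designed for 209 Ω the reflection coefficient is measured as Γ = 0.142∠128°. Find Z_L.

Z_L ≈ 171 + j39.1 Ω

Z_L = Z_0·(1 + Γ)/(1 − Γ) = 209·(0.913 + j0.112)/(1.09 − j0.112)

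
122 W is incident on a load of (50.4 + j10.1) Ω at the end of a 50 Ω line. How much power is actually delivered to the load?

|Γ| = |(0.4 + j10.1)/(100.4 + j10.1)| = 0.1
|Γ|² = 0.01
P_refl = |Γ|²·P_inc = 1.22 W, P_del = (1 − |Γ|²)·P_inc = 121 W

P_delivered ≈ 121 W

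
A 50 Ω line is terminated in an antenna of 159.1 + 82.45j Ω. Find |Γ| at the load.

|Γ| ≈ 0.608

Γ = (Z_L − Z_0)/(Z_L + Z_0) = (109.1 + j82.45)/(209.1 + j82.45)
|Γ| = 137/225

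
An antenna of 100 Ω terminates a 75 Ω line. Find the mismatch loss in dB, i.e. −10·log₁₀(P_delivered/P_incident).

mismatch loss ≈ 0.0895 dB

Γ = (100 − 75)/(100 + 75) = 0.143
|Γ|² = 0.0204, so P_del/P_inc = 1 − |Γ|² = 0.98
ML = −10·log₁₀(1 − |Γ|²)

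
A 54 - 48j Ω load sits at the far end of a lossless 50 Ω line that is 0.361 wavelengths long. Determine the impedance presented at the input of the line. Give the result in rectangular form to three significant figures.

Z_in ≈ 77.8 + j50.7 Ω

βl = 2π × 0.361 = 130°
tan(βl) = tan(130°) = -1.19
Z_in = Z_0·(Z_L + jZ_0·tanβl)/(Z_0 + jZ_L·tanβl)
     = 50·(54 − j108)/(-7.29 − j64.4)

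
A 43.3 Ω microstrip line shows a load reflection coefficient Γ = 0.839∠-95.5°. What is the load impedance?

Z_L = Z_0·(1 + Γ)/(1 − Γ) = 43.3·(0.92 − j0.835)/(1.08 + j0.835)

Z_L ≈ 6.88 − j38.8 Ω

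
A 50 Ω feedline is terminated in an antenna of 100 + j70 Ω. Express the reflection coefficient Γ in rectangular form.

Γ = (Z_L − Z_0)/(Z_L + Z_0) = (50 + j70)/(150 + j70)

Γ ≈ 0.453 + j0.255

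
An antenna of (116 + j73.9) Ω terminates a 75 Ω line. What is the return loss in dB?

Γ = (41 + j73.9)/(191 + j73.9), |Γ| = 0.413
RL = −20·log₁₀|Γ| = −20·log₁₀(0.413)

RL ≈ 7.69 dB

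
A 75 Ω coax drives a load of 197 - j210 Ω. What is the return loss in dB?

RL ≈ 3.01 dB

Γ = (122 − j210)/(272 − j210), |Γ| = 0.707
RL = −20·log₁₀|Γ| = −20·log₁₀(0.707)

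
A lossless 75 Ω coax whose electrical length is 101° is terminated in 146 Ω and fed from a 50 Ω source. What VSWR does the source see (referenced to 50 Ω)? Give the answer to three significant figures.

VSWR ≈ 1.39

tan(βl) = -5.14
Z_in = Z_0·(Z_L + jZ_0·tanβl)/(Z_0 + jZ_L·tanβl) = 39.6 + j10.6 Ω
Γ_s = (Z_in − Z_s)/(Z_in + Z_s) = (-10.4 + j10.6)/(89.6 + j10.6), |Γ_s| = 0.165
VSWR = (1 + |Γ_s|)/(1 − |Γ_s|)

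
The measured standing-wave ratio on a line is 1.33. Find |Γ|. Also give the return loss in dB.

|Γ| ≈ 0.142; return loss ≈ 17 dB

|Γ| = (S − 1)/(S + 1) = (1.33 − 1)/(1.33 + 1) = 0.33/2.33
RL = −20·log₁₀|Γ| = −20·log₁₀(0.142)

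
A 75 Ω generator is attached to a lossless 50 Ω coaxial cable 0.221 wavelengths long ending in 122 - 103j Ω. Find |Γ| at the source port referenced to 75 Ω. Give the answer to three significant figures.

|Γ| ≈ 0.735

βl = 2π × 0.221 = 79.6°
tan(βl) = 5.43
Z_in = Z_0·(Z_L + jZ_0·tanβl)/(Z_0 + jZ_L·tanβl) = 11.5 + j1.34 Ω
Γ_s = (Z_in − Z_s)/(Z_in + Z_s) = (-63.5 + j1.34)/(86.5 + j1.34), |Γ_s| = 0.735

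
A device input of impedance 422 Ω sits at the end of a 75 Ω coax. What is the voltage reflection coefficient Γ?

Γ = (Z_L − Z_0)/(Z_L + Z_0) = (422 − 75)/(422 + 75) = 347/497

Γ = 0.698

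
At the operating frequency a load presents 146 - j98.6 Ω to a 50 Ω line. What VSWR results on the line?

Γ = (Z_L − Z_0)/(Z_L + Z_0) = (96 − j98.6)/(196 − j98.6)
|Γ| = 138/219 = 0.627
VSWR = (1 + |Γ|)/(1 − |Γ|) = 1.63/0.373

VSWR ≈ 4.37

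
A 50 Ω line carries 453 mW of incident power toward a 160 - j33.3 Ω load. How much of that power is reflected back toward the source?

|Γ| = |(110 − j33.3)/(210 − j33.3)| = 0.541
|Γ|² = 0.292
P_refl = |Γ|²·P_inc = 132 mW, P_del = (1 − |Γ|²)·P_inc = 321 mW

P_reflected ≈ 132 mW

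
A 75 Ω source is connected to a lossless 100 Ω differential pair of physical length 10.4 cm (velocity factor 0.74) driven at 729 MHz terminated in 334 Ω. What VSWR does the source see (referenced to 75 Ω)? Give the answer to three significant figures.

VSWR ≈ 3.11

λ = v/f = 0.74·c / 729 MHz = 0.305 m
βl = 2π·l/λ = 2π × 0.342 = 123°
tan(βl) = -1.54
Z_in = Z_0·(Z_L + jZ_0·tanβl)/(Z_0 + jZ_L·tanβl) = 41 + j56.9 Ω
Γ_s = (Z_in − Z_s)/(Z_in + Z_s) = (-34 + j56.9)/(116 + j56.9), |Γ_s| = 0.513
VSWR = (1 + |Γ_s|)/(1 − |Γ_s|)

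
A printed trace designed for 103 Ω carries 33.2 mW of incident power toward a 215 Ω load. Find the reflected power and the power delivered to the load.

Γ = (215 − 103)/(215 + 103) = 0.352
|Γ|² = 0.124
P_refl = |Γ|²·P_inc = 4.12 mW, P_del = (1 − |Γ|²)·P_inc = 29.1 mW

P_reflected ≈ 4.12 mW; P_delivered ≈ 29.1 mW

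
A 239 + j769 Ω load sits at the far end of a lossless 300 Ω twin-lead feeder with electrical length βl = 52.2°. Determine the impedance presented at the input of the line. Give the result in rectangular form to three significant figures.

tan(βl) = tan(52.2°) = 1.29
Z_in = Z_0·(Z_L + jZ_0·tanβl)/(Z_0 + jZ_L·tanβl)
     = 300·(239 + j1160)/(-691 + j308)

Z_in ≈ 99.9 − j457 Ω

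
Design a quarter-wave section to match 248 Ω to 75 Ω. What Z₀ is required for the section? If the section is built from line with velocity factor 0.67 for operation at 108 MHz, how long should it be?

Z_qwt = √(Z_0·R_L) = √(75 × 248) = √18600
λ = 0.67·c/f = 1.86 m, so l = λ/4 = 0.465 m

Z_qwt ≈ 136 Ω; length ≈ 46.5 cm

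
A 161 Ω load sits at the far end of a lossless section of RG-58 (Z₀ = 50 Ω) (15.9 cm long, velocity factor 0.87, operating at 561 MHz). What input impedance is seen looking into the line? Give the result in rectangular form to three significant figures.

Z_in ≈ 21.2 + j28.2 Ω

λ = v/f = 0.87·c / 561 MHz = 0.465 m
βl = 2π·l/λ = 2π × 0.342 = 123°
tan(βl) = tan(123°) = -1.54
Z_in = Z_0·(Z_L + jZ_0·tanβl)/(Z_0 + jZ_L·tanβl)
     = 50·(161 − j76.9)/(50 − j248)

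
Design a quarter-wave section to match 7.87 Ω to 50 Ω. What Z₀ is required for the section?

Z_qwt ≈ 19.8 Ω

Z_qwt = √(Z_0·R_L) = √(50 × 7.87) = √393.5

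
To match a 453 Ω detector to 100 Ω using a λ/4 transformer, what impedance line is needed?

Z_qwt = √(Z_0·R_L) = √(100 × 453) = √45300

Z_qwt ≈ 213 Ω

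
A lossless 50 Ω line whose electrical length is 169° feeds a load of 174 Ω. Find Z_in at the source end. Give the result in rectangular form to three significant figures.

tan(βl) = tan(169°) = -0.194
Z_in = Z_0·(Z_L + jZ_0·tanβl)/(Z_0 + jZ_L·tanβl)
     = 50·(174 − j9.72)/(50 − j33.8)

Z_in ≈ 124 + j74.1 Ω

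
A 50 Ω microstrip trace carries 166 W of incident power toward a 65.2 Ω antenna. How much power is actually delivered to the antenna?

Γ = (65.2 − 50)/(65.2 + 50) = 0.132
|Γ|² = 0.0174
P_refl = |Γ|²·P_inc = 2.89 W, P_del = (1 − |Γ|²)·P_inc = 163 W

P_delivered ≈ 163 W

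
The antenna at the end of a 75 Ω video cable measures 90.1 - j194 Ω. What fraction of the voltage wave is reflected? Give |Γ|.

|Γ| ≈ 0.764

Γ = (Z_L − Z_0)/(Z_L + Z_0) = (15.1 − j194)/(165.1 − j194)
|Γ| = 195/255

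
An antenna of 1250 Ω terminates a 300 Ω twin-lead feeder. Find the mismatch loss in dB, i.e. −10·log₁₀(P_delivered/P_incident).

Γ = (1250 − 300)/(1250 + 300) = 0.613
|Γ|² = 0.376, so P_del/P_inc = 1 − |Γ|² = 0.624
ML = −10·log₁₀(1 − |Γ|²)

mismatch loss ≈ 2.05 dB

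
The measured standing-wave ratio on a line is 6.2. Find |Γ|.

|Γ| ≈ 0.722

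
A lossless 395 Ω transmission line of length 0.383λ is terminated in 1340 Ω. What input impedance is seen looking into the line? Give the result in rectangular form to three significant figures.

βl = 2π × 0.383 = 138°
tan(βl) = tan(138°) = -0.904
Z_in = Z_0·(Z_L + jZ_0·tanβl)/(Z_0 + jZ_L·tanβl)
     = 395·(1340 − j357)/(395 − j1210)

Z_in ≈ 234 + j361 Ω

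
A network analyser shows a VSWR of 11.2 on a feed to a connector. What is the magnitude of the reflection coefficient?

|Γ| ≈ 0.836

|Γ| = (S − 1)/(S + 1) = (11.2 − 1)/(11.2 + 1) = 10.2/12.2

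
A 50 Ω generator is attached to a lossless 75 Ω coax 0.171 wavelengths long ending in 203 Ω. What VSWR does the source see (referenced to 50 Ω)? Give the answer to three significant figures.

VSWR ≈ 2.38

βl = 2π × 0.171 = 61.6°
tan(βl) = 1.85
Z_in = Z_0·(Z_L + jZ_0·tanβl)/(Z_0 + jZ_L·tanβl) = 34.5 − j33.7 Ω
Γ_s = (Z_in − Z_s)/(Z_in + Z_s) = (-15.5 − j33.7)/(84.5 − j33.7), |Γ_s| = 0.408
VSWR = (1 + |Γ_s|)/(1 − |Γ_s|)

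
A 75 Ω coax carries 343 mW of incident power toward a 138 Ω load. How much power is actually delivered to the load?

Γ = (138 − 75)/(138 + 75) = 0.296
|Γ|² = 0.0875
P_refl = |Γ|²·P_inc = 30 mW, P_del = (1 − |Γ|²)·P_inc = 313 mW

P_delivered ≈ 313 mW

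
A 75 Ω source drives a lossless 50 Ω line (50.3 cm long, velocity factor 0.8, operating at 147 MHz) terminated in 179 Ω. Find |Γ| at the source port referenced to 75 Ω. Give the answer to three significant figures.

λ = v/f = 0.8·c / 147 MHz = 1.63 m
βl = 2π·l/λ = 2π × 0.308 = 111°
tan(βl) = -2.62
Z_in = Z_0·(Z_L + jZ_0·tanβl)/(Z_0 + jZ_L·tanβl) = 15.8 + j17.4 Ω
Γ_s = (Z_in − Z_s)/(Z_in + Z_s) = (-59.2 + j17.4)/(90.8 + j17.4), |Γ_s| = 0.667

|Γ| ≈ 0.667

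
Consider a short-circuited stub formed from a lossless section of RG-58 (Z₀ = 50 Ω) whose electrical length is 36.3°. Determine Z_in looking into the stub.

Z_in ≈ +j36.7 Ω

tan(βl) = 0.735
For a short-circuited stub, Z_in = jZ_0·tan(βl)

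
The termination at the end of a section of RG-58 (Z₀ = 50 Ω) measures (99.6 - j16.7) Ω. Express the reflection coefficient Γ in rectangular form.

Γ = (Z_L − Z_0)/(Z_L + Z_0) = (49.6 − j16.7)/(149.6 − j16.7)

Γ ≈ 0.34 − j0.0737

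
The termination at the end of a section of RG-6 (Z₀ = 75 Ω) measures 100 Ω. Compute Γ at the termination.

Γ = (Z_L − Z_0)/(Z_L + Z_0) = (100 − 75)/(100 + 75) = 25/175

Γ = 0.143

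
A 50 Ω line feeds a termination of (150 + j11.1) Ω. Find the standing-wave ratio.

VSWR ≈ 3.02

Γ = (Z_L − Z_0)/(Z_L + Z_0) = (100 + j11.1)/(200 + j11.1)
|Γ| = 101/200 = 0.502
VSWR = (1 + |Γ|)/(1 − |Γ|) = 1.5/0.498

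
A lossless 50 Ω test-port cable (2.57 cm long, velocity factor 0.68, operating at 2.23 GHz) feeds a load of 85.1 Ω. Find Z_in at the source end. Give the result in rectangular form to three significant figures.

λ = v/f = 0.68·c / 2.23 GHz = 0.0915 m
βl = 2π·l/λ = 2π × 0.281 = 101°
tan(βl) = tan(101°) = -5.08
Z_in = Z_0·(Z_L + jZ_0·tanβl)/(Z_0 + jZ_L·tanβl)
     = 50·(85.1 − j254)/(50 − j432)

Z_in ≈ 30.1 + j6.36 Ω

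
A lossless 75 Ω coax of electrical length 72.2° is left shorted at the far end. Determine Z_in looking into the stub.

tan(βl) = 3.11
For a shorted stub, Z_in = jZ_0·tan(βl)

Z_in ≈ +j234 Ω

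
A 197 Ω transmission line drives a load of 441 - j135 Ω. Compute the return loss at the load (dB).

RL ≈ 7.38 dB

Γ = (244 − j135)/(638 − j135), |Γ| = 0.428
RL = −20·log₁₀|Γ| = −20·log₁₀(0.428)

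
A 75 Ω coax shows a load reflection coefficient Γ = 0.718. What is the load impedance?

Z_L ≈ 457 Ω

Z_L = Z_0·(1 + Γ)/(1 − Γ) = 75·(1.72)/(0.282)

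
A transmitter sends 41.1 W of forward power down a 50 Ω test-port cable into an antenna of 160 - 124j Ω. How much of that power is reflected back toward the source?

P_reflected ≈ 19 W

|Γ| = |(110 − j124)/(210 − j124)| = 0.68
|Γ|² = 0.462
P_refl = |Γ|²·P_inc = 19 W, P_del = (1 − |Γ|²)·P_inc = 22.1 W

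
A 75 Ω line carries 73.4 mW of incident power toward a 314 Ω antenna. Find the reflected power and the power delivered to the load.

P_reflected ≈ 27.7 mW; P_delivered ≈ 45.7 mW

Γ = (314 − 75)/(314 + 75) = 0.614
|Γ|² = 0.377
P_refl = |Γ|²·P_inc = 27.7 mW, P_del = (1 − |Γ|²)·P_inc = 45.7 mW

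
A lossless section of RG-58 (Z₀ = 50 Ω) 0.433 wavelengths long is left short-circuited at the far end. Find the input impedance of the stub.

Z_in ≈ −j22.4 Ω

βl = 2π × 0.433 = 156°
tan(βl) = -0.448
For a short-circuited stub, Z_in = jZ_0·tan(βl)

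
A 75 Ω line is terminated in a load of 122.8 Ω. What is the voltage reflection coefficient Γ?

Γ = (Z_L − Z_0)/(Z_L + Z_0) = (122.8 − 75)/(122.8 + 75) = 47.8/197.8

Γ = 0.242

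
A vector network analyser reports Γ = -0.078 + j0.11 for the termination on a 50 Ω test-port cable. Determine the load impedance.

Z_L = Z_0·(1 + Γ)/(1 − Γ) = 50·(0.922 + j0.11)/(1.08 − j0.11)

Z_L ≈ 41.8 + j9.37 Ω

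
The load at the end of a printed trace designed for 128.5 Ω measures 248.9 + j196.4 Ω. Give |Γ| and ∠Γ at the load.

Γ = (Z_L − Z_0)/(Z_L + Z_0) = (120.4 + j196.4)/(377.4 + j196.4)
|Γ| = 230/425 = 0.541

Γ ≈ 0.541 ∠ 31°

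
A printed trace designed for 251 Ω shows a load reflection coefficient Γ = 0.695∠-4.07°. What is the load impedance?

Z_L ≈ 1340 − j257 Ω

Z_L = Z_0·(1 + Γ)/(1 − Γ) = 251·(1.69 − j0.0493)/(0.307 + j0.0493)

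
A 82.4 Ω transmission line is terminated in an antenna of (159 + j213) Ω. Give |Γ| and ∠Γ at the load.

Γ = (Z_L − Z_0)/(Z_L + Z_0) = (76.6 + j213)/(241.4 + j213)
|Γ| = 226/322 = 0.703

Γ ≈ 0.703 ∠ 28.8°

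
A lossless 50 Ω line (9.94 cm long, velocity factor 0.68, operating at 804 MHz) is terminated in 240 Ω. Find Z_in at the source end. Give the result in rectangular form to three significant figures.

λ = v/f = 0.68·c / 804 MHz = 0.254 m
βl = 2π·l/λ = 2π × 0.392 = 141°
tan(βl) = tan(141°) = -0.809
Z_in = Z_0·(Z_L + jZ_0·tanβl)/(Z_0 + jZ_L·tanβl)
     = 50·(240 − j40.4)/(50 − j194)

Z_in ≈ 24.7 + j55.5 Ω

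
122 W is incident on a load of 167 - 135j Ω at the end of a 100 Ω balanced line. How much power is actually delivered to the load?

|Γ| = |(67 − j135)/(267 − j135)| = 0.504
|Γ|² = 0.254
P_refl = |Γ|²·P_inc = 31 W, P_del = (1 − |Γ|²)·P_inc = 91 W

P_delivered ≈ 91 W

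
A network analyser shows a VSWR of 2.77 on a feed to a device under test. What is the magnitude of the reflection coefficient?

|Γ| ≈ 0.469

|Γ| = (S − 1)/(S + 1) = (2.77 − 1)/(2.77 + 1) = 1.77/3.77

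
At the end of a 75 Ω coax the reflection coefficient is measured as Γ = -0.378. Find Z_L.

Z_L = Z_0·(1 + Γ)/(1 − Γ) = 75·(0.622)/(1.38)

Z_L ≈ 33.9 Ω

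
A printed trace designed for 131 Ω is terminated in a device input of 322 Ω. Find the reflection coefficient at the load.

Γ = (Z_L − Z_0)/(Z_L + Z_0) = (322 − 131)/(322 + 131) = 191/453

Γ = 0.422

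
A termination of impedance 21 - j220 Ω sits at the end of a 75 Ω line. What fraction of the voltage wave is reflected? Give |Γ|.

|Γ| ≈ 0.944

Γ = (Z_L − Z_0)/(Z_L + Z_0) = (-54 − j220)/(96 − j220)
|Γ| = 227/240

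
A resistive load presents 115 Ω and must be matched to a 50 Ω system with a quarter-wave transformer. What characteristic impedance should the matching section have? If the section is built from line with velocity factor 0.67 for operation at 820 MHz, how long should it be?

Z_qwt ≈ 75.8 Ω; length ≈ 6.13 cm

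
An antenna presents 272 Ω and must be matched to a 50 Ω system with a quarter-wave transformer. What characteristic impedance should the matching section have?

Z_qwt = √(Z_0·R_L) = √(50 × 272) = √13600

Z_qwt ≈ 117 Ω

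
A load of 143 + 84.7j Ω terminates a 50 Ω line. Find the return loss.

RL ≈ 4.48 dB

Γ = (93 + j84.7)/(193 + j84.7), |Γ| = 0.597
RL = −20·log₁₀|Γ| = −20·log₁₀(0.597)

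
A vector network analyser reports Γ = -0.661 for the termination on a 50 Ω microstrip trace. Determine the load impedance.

Z_L = Z_0·(1 + Γ)/(1 − Γ) = 50·(0.339)/(1.66)

Z_L ≈ 10.2 Ω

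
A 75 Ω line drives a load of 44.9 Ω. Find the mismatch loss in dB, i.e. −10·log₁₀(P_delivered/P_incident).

mismatch loss ≈ 0.283 dB

Γ = (44.9 − 75)/(44.9 + 75) = -0.251
|Γ|² = 0.063, so P_del/P_inc = 1 − |Γ|² = 0.937
ML = −10·log₁₀(1 − |Γ|²)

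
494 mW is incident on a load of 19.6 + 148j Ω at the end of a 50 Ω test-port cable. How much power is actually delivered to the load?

P_delivered ≈ 72.4 mW

|Γ| = |(-30.4 + j148)/(69.6 + j148)| = 0.924
|Γ|² = 0.853
P_refl = |Γ|²·P_inc = 422 mW, P_del = (1 − |Γ|²)·P_inc = 72.4 mW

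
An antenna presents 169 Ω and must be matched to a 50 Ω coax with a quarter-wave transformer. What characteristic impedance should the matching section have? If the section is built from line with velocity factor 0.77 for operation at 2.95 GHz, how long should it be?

Z_qwt = √(Z_0·R_L) = √(50 × 169) = √8450
λ = 0.77·c/f = 0.0783 m, so l = λ/4 = 0.0196 m

Z_qwt ≈ 91.9 Ω; length ≈ 1.96 cm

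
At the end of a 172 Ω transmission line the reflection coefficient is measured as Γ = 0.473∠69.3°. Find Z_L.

Z_L = Z_0·(1 + Γ)/(1 − Γ) = 172·(1.17 + j0.442)/(0.833 − j0.442)

Z_L ≈ 150 + j171 Ω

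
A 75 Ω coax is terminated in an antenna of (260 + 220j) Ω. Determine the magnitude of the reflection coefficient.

|Γ| ≈ 0.717

Γ = (Z_L − Z_0)/(Z_L + Z_0) = (185 + j220)/(335 + j220)
|Γ| = 287/401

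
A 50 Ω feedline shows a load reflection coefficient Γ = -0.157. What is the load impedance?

Z_L ≈ 36.4 Ω

Z_L = Z_0·(1 + Γ)/(1 − Γ) = 50·(0.843)/(1.16)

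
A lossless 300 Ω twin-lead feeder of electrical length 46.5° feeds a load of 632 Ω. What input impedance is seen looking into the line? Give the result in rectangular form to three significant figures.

tan(βl) = tan(46.5°) = 1.05
Z_in = Z_0·(Z_L + jZ_0·tanβl)/(Z_0 + jZ_L·tanβl)
     = 300·(632 + j316)/(300 + j666)

Z_in ≈ 225 − j183 Ω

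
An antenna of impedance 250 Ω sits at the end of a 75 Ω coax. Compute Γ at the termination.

Γ = 0.538

Γ = (Z_L − Z_0)/(Z_L + Z_0) = (250 − 75)/(250 + 75) = 175/325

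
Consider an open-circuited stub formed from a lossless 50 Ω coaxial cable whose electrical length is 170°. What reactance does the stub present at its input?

tan(βl) = -0.176
For an open-circuited stub, Z_in = −jZ_0·cot(βl) = −jZ_0/tan(βl)

X_in ≈ 284 Ω (inductive)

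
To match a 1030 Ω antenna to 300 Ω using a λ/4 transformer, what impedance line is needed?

Z_qwt ≈ 556 Ω

Z_qwt = √(Z_0·R_L) = √(300 × 1030) = √309000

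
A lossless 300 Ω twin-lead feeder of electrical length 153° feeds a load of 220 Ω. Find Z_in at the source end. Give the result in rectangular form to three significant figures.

Z_in ≈ 243 − j62 Ω

tan(βl) = tan(153°) = -0.51
Z_in = Z_0·(Z_L + jZ_0·tanβl)/(Z_0 + jZ_L·tanβl)
     = 300·(220 − j153)/(300 − j112)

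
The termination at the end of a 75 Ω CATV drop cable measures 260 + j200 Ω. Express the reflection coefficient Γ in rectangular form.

Γ = (Z_L − Z_0)/(Z_L + Z_0) = (185 + j200)/(335 + j200)

Γ ≈ 0.67 + j0.197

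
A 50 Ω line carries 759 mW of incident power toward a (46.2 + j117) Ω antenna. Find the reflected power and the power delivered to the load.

|Γ| = |(-3.8 + j117)/(96.2 + j117)| = 0.773
|Γ|² = 0.597
P_refl = |Γ|²·P_inc = 453 mW, P_del = (1 − |Γ|²)·P_inc = 306 mW

P_reflected ≈ 453 mW; P_delivered ≈ 306 mW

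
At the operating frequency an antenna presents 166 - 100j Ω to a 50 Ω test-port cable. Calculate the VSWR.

Γ = (Z_L − Z_0)/(Z_L + Z_0) = (116 − j100)/(216 − j100)
|Γ| = 153/238 = 0.643
VSWR = (1 + |Γ|)/(1 − |Γ|) = 1.64/0.357

VSWR ≈ 4.61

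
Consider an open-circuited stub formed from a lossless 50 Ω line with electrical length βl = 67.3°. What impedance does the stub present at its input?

tan(βl) = 2.39
For an open-circuited stub, Z_in = −jZ_0·cot(βl) = −jZ_0/tan(βl)

Z_in ≈ −j20.9 Ω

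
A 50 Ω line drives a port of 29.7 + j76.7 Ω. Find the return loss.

Γ = (-20.3 + j76.7)/(79.7 + j76.7), |Γ| = 0.717
RL = −20·log₁₀|Γ| = −20·log₁₀(0.717)

RL ≈ 2.89 dB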